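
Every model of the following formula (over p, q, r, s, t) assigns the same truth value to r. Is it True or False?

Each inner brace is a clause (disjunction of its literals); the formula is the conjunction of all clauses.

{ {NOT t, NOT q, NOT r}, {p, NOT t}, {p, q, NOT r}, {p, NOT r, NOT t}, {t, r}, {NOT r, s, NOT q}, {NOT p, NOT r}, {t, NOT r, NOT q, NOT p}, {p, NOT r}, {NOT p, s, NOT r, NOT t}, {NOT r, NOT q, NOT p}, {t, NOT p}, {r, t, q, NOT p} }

Suppose r = true.
(NOT p) alone gives p = false.
Now (p) is unsatisfied and unit — conflict.
So every satisfying assignment has r = False.

False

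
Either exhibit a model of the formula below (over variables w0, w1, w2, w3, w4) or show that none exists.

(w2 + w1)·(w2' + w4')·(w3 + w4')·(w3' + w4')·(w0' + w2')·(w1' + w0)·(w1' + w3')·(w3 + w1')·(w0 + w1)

UNSATISFIABLE

Branch on w2: set w2 = 1.
From the singleton clause (w4'), w4 = 0.
From the singleton clause (w0'), w0 = 0.
From the singleton clause (w1'), w1 = 0.
That conflicts with the unit clause (w1).
Undo w2 and try w2 = 0.
From the singleton clause (w1), w1 = 1.
From the singleton clause (w0), w0 = 1.
From the singleton clause (w3'), w3 = 0.
That conflicts with the unit clause (w3).
Either choice for w2 ends in contradiction.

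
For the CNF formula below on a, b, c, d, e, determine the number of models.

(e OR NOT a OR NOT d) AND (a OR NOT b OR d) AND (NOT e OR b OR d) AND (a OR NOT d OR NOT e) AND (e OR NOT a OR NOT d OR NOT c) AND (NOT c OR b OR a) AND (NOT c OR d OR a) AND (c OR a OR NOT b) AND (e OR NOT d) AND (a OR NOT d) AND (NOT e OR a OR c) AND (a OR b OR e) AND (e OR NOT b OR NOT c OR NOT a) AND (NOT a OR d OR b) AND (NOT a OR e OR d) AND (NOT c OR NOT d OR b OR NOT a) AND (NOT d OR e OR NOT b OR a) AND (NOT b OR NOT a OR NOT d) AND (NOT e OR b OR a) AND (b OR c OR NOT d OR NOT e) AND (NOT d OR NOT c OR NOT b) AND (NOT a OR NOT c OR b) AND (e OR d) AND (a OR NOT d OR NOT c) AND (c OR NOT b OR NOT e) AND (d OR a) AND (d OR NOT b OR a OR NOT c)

1

There are 2^5 = 32 truth assignments over (a, b, c, d, e).
Split on a. With a = true, the clauses containing a are satisfied and NOT a drops from the rest; 1 of the 2^4 = 16 assignments to the other variables satisfy what remains.
With a = false, by the same count on the reduced clause set, 0 assignments work.
Total: 1 + 0 = 1.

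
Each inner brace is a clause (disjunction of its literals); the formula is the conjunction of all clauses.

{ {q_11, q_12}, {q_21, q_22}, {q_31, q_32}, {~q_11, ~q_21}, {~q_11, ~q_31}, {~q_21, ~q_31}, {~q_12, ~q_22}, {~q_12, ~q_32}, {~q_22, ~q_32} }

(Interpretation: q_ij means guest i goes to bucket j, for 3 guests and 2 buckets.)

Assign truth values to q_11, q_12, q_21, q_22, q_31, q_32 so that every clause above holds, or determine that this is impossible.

Try q_11 = 1.
The clause (~q_21) is unit, so q_21 = 0.
The clause (q_22) is unit, so q_22 = 1.
The clause (~q_31) is unit, so q_31 = 0.
The clause (q_32) is unit, so q_32 = 1.
But (~q_32) is also a unit clause — contradiction.
That branch fails; take q_11 = 0 instead.
The clause (q_12) is unit, so q_12 = 1.
The clause (~q_22) is unit, so q_22 = 0.
The clause (q_21) is unit, so q_21 = 1.
The clause (~q_31) is unit, so q_31 = 0.
The clause (q_32) is unit, so q_32 = 1.
But (~q_32) is also a unit clause — contradiction.
Neither q_11 = 1 nor q_11 = 0 works.

UNSATISFIABLE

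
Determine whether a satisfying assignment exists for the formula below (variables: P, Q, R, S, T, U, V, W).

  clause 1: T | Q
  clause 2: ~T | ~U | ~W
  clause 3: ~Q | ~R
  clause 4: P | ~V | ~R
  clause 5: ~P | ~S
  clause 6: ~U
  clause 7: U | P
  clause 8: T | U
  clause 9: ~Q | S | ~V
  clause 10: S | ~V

Yes

(~U) alone gives U = 0.
(P) alone gives P = 1.
(~S) alone gives S = 0.
(T) alone gives T = 1.
(~V) alone gives V = 0.
Case Q = 0:
All clauses hold; R, W can take either value.
A satisfying assignment: P=1; Q=0; R=0; S=0; T=1; U=0; V=0; W=0.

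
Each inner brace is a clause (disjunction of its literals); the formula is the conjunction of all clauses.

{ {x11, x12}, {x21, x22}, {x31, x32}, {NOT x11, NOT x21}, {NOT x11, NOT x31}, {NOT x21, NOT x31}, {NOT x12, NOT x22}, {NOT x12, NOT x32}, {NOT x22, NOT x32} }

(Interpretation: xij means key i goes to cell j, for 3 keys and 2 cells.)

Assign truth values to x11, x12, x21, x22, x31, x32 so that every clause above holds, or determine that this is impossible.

UNSATISFIABLE

Branch on x11: set x11 = true.
(NOT x21) alone gives x21 = false.
(x22) alone gives x22 = true.
(NOT x31) alone gives x31 = false.
(x32) alone gives x32 = true.
Now (NOT x32) is unsatisfied and unit — conflict.
Undo x11 and try x11 = false.
(x12) alone gives x12 = true.
(NOT x22) alone gives x22 = false.
(x21) alone gives x21 = true.
(NOT x31) alone gives x31 = false.
(x32) alone gives x32 = true.
Now (NOT x32) is unsatisfied and unit — conflict.
Neither x11 = true nor x11 = false works.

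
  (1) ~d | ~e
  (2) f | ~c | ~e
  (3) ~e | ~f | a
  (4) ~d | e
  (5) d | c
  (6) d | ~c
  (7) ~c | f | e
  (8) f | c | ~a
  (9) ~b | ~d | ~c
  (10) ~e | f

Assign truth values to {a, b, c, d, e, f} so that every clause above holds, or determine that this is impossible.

UNSATISFIABLE

Case d = 0:
From the singleton clause (c), c = 1.
Now (~c) is unsatisfied and unit — conflict.
So d must be the other value — set d = 1.
From the singleton clause (~e), e = 0.
Now (e) is unsatisfied and unit — conflict.
Neither d = 1 nor d = 0 works.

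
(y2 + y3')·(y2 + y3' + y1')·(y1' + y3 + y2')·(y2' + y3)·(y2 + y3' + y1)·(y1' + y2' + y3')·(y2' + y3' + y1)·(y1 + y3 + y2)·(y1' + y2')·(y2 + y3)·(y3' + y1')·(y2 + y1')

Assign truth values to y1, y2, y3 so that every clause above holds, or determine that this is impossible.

UNSATISFIABLE

Try y2 = 1.
The clause (y3) is unit, so y3 = 1.
The clause (y1') is unit, so y1 = 0.
That conflicts with the unit clause (y1).
Backtrack on y2: now try y2 = 0.
The clause (y3') is unit, so y3 = 0.
That conflicts with the unit clause (y3).
Either choice for y2 ends in contradiction.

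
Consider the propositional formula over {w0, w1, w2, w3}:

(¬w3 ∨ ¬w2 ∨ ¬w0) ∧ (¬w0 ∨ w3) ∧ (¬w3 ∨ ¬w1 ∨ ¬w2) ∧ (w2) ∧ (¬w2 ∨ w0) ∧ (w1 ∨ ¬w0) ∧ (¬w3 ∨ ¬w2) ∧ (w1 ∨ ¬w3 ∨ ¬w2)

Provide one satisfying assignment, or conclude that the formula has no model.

From the singleton clause (w2), w2 = True.
From the singleton clause (w0), w0 = True.
From the singleton clause (¬w3), w3 = False.
But (w3) is also a unit clause — contradiction.

UNSATISFIABLE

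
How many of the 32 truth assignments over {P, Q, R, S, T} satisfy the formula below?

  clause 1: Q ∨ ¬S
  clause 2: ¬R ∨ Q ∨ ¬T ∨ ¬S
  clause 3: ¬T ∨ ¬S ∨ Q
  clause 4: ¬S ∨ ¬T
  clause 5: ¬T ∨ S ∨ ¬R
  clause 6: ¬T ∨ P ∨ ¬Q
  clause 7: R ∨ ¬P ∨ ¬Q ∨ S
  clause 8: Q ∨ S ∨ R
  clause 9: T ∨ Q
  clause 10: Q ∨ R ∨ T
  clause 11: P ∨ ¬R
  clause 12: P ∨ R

3

There are 2^5 = 32 truth assignments over (P, Q, R, S, T).
Split on R. With R = True, the clauses containing R are satisfied and ¬R drops from the rest; 2 of the 2^4 = 16 assignments to the other variables satisfy what remains.
With R = False, by the same count on the reduced clause set, 1 assignment works.
Total: 2 + 1 = 3.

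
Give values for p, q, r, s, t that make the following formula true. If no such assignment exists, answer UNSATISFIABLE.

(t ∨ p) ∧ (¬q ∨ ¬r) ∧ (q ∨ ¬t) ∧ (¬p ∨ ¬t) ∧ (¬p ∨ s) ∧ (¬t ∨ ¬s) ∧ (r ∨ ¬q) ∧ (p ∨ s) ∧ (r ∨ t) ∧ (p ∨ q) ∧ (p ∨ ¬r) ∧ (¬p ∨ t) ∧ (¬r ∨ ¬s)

UNSATISFIABLE

Branch on t: set t = True.
(q) alone gives q = True.
(¬r) alone gives r = False.
Now (r) is unsatisfied and unit — conflict.
Backtrack on t: now try t = False.
(p) alone gives p = True.
Now (¬p) is unsatisfied and unit — conflict.
Either choice for t ends in contradiction.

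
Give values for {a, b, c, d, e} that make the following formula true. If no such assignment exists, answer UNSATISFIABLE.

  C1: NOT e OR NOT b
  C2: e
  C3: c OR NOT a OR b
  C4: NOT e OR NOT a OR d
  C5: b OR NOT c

(e) alone gives e = true.
(NOT b) alone gives b = false.
(NOT c) alone gives c = false.
(NOT a) alone gives a = false.
No clause remains; d is free.

a=false; b=false; c=false; d=true; e=true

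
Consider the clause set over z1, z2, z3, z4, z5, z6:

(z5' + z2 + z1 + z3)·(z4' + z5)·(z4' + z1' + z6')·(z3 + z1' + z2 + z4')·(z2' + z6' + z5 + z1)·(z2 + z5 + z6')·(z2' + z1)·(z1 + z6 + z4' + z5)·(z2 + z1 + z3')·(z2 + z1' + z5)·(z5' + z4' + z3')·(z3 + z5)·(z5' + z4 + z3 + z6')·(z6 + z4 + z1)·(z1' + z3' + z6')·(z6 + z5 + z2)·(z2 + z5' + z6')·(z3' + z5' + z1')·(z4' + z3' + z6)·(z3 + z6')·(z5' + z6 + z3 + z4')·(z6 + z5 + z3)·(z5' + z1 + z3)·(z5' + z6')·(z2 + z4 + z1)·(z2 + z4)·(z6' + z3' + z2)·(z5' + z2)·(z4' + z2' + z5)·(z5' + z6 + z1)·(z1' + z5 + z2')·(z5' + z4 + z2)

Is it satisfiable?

Try z4 = 0.
(z2) alone gives z2 = 1.
(z1) alone gives z1 = 1.
(z5) alone gives z5 = 1.
(z3') alone gives z3 = 0.
(z6') alone gives z6 = 0.
This assignment satisfies each clause.
A satisfying assignment: z1: 1,  z2: 1,  z3: 0,  z4: 0,  z5: 1,  z6: 0.

Yes, satisfiable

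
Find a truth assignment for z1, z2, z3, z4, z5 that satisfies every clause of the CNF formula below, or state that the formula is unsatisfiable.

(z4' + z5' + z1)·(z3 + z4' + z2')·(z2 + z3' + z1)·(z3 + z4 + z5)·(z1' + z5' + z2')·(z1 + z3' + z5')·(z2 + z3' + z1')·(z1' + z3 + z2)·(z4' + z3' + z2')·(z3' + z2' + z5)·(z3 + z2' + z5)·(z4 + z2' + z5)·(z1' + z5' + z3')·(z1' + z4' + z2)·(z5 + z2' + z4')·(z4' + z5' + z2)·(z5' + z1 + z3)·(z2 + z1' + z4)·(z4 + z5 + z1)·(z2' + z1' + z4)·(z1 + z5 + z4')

UNSATISFIABLE

Branch on z4: set z4 = 0.
Branch on z3: set z3 = 1.
Branch on z2: set z2 = 1.
The clause (z5) is unit, so z5 = 1.
The clause (z1') is unit, so z1 = 0.
That conflicts with the unit clause (z1).
So z2 must be the other value — set z2 = 0.
The clause (z1) is unit, so z1 = 1.
That conflicts with the unit clause (z1').
Both values of z2 lead to a conflict.
So z3 must be the other value — set z3 = 0.
The clause (z5) is unit, so z5 = 1.
The clause (z1) is unit, so z1 = 1.
The clause (z2') is unit, so z2 = 0.
That conflicts with the unit clause (z2).
Both values of z3 lead to a conflict.
So z4 must be the other value — set z4 = 1.
Branch on z5: set z5 = 0.
The clause (z2') is unit, so z2 = 0.
The clause (z1') is unit, so z1 = 0.
That conflicts with the unit clause (z1).
So z5 must be the other value — set z5 = 1.
The clause (z1) is unit, so z1 = 1.
The clause (z2') is unit, so z2 = 0.
That conflicts with the unit clause (z2).
Both values of z5 lead to a conflict.
Both values of z4 lead to a conflict.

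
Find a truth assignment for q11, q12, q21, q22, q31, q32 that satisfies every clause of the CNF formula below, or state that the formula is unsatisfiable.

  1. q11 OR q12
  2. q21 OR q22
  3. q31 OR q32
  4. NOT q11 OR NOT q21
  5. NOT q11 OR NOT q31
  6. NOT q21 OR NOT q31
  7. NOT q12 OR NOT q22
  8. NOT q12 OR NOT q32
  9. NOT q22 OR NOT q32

UNSATISFIABLE

Try q11 = true.
From the singleton clause (NOT q21), q21 = false.
From the singleton clause (q22), q22 = true.
From the singleton clause (NOT q31), q31 = false.
From the singleton clause (q32), q32 = true.
Now (NOT q32) is unsatisfied and unit — conflict.
Backtrack on q11: now try q11 = false.
From the singleton clause (q12), q12 = true.
From the singleton clause (NOT q22), q22 = false.
From the singleton clause (q21), q21 = true.
From the singleton clause (NOT q31), q31 = false.
From the singleton clause (q32), q32 = true.
Now (NOT q32) is unsatisfied and unit — conflict.
Neither q11 = true nor q11 = false works.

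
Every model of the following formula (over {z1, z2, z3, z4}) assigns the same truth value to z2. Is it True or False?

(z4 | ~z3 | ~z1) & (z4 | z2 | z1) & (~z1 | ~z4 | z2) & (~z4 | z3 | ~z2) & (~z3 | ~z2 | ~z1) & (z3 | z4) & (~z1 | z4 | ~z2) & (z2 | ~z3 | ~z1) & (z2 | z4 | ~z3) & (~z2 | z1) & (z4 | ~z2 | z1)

Suppose z2 = 1.
From the singleton clause (z1), z1 = 1.
From the singleton clause (~z3), z3 = 0.
From the singleton clause (~z4), z4 = 0.
That conflicts with the unit clause (z4).
So every satisfying assignment has z2 = False.

False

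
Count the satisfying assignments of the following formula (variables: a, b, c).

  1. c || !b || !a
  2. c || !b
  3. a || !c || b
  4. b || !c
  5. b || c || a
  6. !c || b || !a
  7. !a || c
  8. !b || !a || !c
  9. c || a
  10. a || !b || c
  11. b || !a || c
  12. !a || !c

There are 2^3 = 8 truth assignments over (a, b, c).
Check each against the 12 clauses (columns in the order a, b, c):
  F F F  ✗ fails (b || c || a)
  F F T  ✗ fails (a || !c || b)
  F T F  ✗ fails (c || !b)
  F T T  ✓ satisfies all
  T F F  ✗ fails (!a || c)
  T F T  ✗ fails (b || !c)
  T T F  ✗ fails (c || !b || !a)
  T T T  ✗ fails (!b || !a || !c)
1 of the 8 rows is a model.

1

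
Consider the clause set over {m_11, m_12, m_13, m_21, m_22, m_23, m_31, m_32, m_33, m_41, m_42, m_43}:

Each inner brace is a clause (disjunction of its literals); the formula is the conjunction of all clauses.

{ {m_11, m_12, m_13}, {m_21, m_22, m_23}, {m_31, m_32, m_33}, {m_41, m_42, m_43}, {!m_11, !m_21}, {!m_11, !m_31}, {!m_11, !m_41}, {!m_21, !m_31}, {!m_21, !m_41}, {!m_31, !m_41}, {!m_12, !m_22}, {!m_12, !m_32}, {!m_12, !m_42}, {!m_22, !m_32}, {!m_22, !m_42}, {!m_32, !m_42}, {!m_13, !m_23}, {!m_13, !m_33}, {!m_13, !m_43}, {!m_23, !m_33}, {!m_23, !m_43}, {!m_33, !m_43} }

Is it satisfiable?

Unsatisfiable

Branch on m_11: set m_11 = false.
Branch on m_12: set m_12 = true.
Unit clause (!m_22) forces m_22 = false.
Unit clause (!m_32) forces m_32 = false.
Unit clause (!m_42) forces m_42 = false.
Branch on m_21: set m_21 = true.
Unit clause (!m_31) forces m_31 = false.
Unit clause (m_33) forces m_33 = true.
Unit clause (!m_41) forces m_41 = false.
Unit clause (m_43) forces m_43 = true.
Now (!m_43) is unsatisfied and unit — conflict.
Backtrack on m_21: now try m_21 = false.
Unit clause (m_23) forces m_23 = true.
Unit clause (!m_13) forces m_13 = false.
Unit clause (!m_33) forces m_33 = false.
Unit clause (m_31) forces m_31 = true.
Unit clause (!m_41) forces m_41 = false.
Unit clause (m_43) forces m_43 = true.
Now (!m_43) is unsatisfied and unit — conflict.
Neither m_21 = true nor m_21 = false works.
Backtrack on m_12: now try m_12 = false.
Unit clause (m_13) forces m_13 = true.
Unit clause (!m_23) forces m_23 = false.
Unit clause (!m_33) forces m_33 = false.
Unit clause (!m_43) forces m_43 = false.
Branch on m_21: set m_21 = true.
Unit clause (!m_31) forces m_31 = false.
Unit clause (m_32) forces m_32 = true.
Unit clause (!m_41) forces m_41 = false.
Unit clause (m_42) forces m_42 = true.
Now (!m_42) is unsatisfied and unit — conflict.
Backtrack on m_21: now try m_21 = false.
Unit clause (m_22) forces m_22 = true.
Unit clause (!m_32) forces m_32 = false.
Unit clause (m_31) forces m_31 = true.
Unit clause (!m_41) forces m_41 = false.
Unit clause (m_42) forces m_42 = true.
Now (!m_42) is unsatisfied and unit — conflict.
Neither m_21 = true nor m_21 = false works.
Neither m_12 = true nor m_12 = false works.
Backtrack on m_11: now try m_11 = true.
Unit clause (!m_21) forces m_21 = false.
Unit clause (!m_31) forces m_31 = false.
Unit clause (!m_41) forces m_41 = false.
Branch on m_22: set m_22 = true.
Unit clause (!m_12) forces m_12 = false.
Unit clause (!m_32) forces m_32 = false.
Unit clause (m_33) forces m_33 = true.
Unit clause (!m_42) forces m_42 = false.
Unit clause (m_43) forces m_43 = true.
Now (!m_43) is unsatisfied and unit — conflict.
Backtrack on m_22: now try m_22 = false.
Unit clause (m_23) forces m_23 = true.
Unit clause (!m_13) forces m_13 = false.
Unit clause (!m_33) forces m_33 = false.
Unit clause (m_32) forces m_32 = true.
Unit clause (!m_12) forces m_12 = false.
Unit clause (!m_42) forces m_42 = false.
Unit clause (m_43) forces m_43 = true.
Now (!m_43) is unsatisfied and unit — conflict.
Neither m_22 = true nor m_22 = false works.
Neither m_11 = true nor m_11 = false works.
No assignment satisfies every clause.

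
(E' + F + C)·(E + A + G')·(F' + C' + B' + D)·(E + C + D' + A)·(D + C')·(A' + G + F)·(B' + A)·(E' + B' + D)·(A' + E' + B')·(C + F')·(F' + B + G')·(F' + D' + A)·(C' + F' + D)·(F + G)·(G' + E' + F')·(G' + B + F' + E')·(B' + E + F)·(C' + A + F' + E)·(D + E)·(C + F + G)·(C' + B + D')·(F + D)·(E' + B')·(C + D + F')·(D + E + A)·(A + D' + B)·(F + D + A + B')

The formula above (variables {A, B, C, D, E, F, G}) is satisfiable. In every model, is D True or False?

True

Suppose D = 0.
Unit clause (C') forces C = 0.
Unit clause (F') forces F = 0.
But (F) is also a unit clause — contradiction.
So every satisfying assignment has D = True.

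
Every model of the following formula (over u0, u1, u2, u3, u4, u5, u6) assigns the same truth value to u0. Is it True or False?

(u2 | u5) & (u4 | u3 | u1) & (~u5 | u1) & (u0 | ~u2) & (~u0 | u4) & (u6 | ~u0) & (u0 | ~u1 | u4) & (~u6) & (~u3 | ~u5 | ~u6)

Suppose u0 = 1.
(u4) alone gives u4 = 1.
(u6) alone gives u6 = 1.
Now (~u6) is unsatisfied and unit — conflict.
So every satisfying assignment has u0 = False.

False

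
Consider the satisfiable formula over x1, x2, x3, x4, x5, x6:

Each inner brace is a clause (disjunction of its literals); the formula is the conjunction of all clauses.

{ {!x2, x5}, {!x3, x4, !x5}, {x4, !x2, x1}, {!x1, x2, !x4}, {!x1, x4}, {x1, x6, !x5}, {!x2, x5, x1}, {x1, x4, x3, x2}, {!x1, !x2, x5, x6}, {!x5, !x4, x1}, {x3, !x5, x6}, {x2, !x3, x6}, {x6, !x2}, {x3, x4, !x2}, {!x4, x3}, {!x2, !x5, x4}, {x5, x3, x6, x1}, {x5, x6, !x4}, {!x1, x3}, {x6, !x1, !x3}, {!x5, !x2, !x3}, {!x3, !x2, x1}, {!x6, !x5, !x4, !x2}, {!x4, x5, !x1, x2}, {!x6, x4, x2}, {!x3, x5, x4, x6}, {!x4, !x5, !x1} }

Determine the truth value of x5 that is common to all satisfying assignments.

Suppose x5 = true.
Case x3 = false:
From the singleton clause (x6), x6 = true.
From the singleton clause (!x4), x4 = false.
From the singleton clause (!x1), x1 = false.
From the singleton clause (!x2), x2 = false.
Now (x2) is unsatisfied and unit — conflict.
So x3 must be the other value — set x3 = true.
From the singleton clause (x4), x4 = true.
From the singleton clause (x1), x1 = true.
Now (!x1) is unsatisfied and unit — conflict.
Both values of x3 lead to a conflict.
So every satisfying assignment has x5 = False.

False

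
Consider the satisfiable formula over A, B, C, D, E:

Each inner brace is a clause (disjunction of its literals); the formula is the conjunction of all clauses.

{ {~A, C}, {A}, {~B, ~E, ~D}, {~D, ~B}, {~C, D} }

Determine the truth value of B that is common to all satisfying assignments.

Suppose B = 1.
Unit clause (A) forces A = 1.
Unit clause (C) forces C = 1.
Unit clause (~D) forces D = 0.
That conflicts with the unit clause (D).
So every satisfying assignment has B = False.

False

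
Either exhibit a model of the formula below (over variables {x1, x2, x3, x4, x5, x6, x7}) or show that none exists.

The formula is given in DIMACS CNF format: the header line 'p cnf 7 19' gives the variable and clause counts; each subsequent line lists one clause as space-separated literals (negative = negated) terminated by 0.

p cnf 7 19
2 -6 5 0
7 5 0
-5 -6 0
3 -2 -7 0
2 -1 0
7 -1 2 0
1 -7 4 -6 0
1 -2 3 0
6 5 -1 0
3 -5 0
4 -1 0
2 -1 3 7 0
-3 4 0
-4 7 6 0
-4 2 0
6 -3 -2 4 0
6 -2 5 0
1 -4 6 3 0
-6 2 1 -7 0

x1=True, x2=True, x3=True, x4=True, x5=True, x6=False, x7=True

Suppose x7 = True.
Suppose x5 = True.
(¬x6) alone gives x6 = False.
(x3) alone gives x3 = True.
(x4) alone gives x4 = True.
(x2) alone gives x2 = True.
All clauses hold; x1 can take either value.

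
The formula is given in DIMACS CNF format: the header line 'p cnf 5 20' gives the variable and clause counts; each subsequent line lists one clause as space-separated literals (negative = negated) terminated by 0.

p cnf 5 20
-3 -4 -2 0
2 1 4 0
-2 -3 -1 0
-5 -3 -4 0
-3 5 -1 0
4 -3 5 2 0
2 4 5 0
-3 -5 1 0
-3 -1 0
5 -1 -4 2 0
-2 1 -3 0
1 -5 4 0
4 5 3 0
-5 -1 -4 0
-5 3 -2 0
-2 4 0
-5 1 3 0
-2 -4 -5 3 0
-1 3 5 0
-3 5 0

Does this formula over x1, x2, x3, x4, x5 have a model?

Branch on x3: set x3 = False.
Branch on x4: set x4 = True.
Branch on x5: set x5 = False.
From the singleton clause (¬x1), x1 = False.
Every clause is now satisfied; x2 is unconstrained.
A satisfying assignment: x1 ↦ False,  x2 ↦ False,  x3 ↦ False,  x4 ↦ True,  x5 ↦ False.

Satisfiable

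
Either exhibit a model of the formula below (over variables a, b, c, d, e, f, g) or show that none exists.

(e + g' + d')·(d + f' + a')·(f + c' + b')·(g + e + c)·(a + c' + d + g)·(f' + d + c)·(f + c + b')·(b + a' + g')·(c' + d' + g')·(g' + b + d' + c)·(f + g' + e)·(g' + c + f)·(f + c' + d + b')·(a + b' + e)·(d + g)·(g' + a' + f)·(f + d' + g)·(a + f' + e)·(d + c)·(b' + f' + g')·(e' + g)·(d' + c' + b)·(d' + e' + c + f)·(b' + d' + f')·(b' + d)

a ↦ 0, b ↦ 0, c ↦ 1, d ↦ 0, e ↦ 1, f ↦ 1, g ↦ 1

Try d = 0.
The clause (g) is unit, so g = 1.
The clause (c) is unit, so c = 1.
The clause (b') is unit, so b = 0.
The clause (a') is unit, so a = 0.
Try f = 1.
The clause (e) is unit, so e = 1.
All clauses are satisfied.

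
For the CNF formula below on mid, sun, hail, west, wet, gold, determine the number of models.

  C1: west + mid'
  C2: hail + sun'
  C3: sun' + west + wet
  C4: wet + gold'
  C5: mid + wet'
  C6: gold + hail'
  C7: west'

There are 2^6 = 64 truth assignments over (mid, sun, hail, west, wet, gold).
Split on wet. With wet = 1, the clauses containing wet are satisfied and wet' drops from the rest; 0 of the 2^5 = 32 assignments to the other variables satisfy what remains.
With wet = 0, by the same count on the reduced clause set, 1 assignment works.
Total: 0 + 1 = 1.

1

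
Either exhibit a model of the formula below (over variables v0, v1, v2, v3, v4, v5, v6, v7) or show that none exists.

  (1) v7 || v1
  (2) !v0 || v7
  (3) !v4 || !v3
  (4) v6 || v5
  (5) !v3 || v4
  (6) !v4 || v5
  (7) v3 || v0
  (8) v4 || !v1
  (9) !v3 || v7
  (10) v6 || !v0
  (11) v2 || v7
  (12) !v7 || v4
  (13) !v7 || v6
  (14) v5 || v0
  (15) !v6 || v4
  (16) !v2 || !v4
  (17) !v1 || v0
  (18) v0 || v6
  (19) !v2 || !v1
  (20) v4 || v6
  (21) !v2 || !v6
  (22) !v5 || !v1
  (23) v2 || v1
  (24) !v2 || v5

Try v7 = true.
From the singleton clause (v4), v4 = true.
From the singleton clause (!v3), v3 = false.
From the singleton clause (v5), v5 = true.
From the singleton clause (v0), v0 = true.
From the singleton clause (v6), v6 = true.
From the singleton clause (!v2), v2 = false.
From the singleton clause (!v1), v1 = false.
But (v1) is also a unit clause — contradiction.
Backtrack on v7: now try v7 = false.
From the singleton clause (v1), v1 = true.
From the singleton clause (!v0), v0 = false.
But (v0) is also a unit clause — contradiction.
Either choice for v7 ends in contradiction.

UNSATISFIABLE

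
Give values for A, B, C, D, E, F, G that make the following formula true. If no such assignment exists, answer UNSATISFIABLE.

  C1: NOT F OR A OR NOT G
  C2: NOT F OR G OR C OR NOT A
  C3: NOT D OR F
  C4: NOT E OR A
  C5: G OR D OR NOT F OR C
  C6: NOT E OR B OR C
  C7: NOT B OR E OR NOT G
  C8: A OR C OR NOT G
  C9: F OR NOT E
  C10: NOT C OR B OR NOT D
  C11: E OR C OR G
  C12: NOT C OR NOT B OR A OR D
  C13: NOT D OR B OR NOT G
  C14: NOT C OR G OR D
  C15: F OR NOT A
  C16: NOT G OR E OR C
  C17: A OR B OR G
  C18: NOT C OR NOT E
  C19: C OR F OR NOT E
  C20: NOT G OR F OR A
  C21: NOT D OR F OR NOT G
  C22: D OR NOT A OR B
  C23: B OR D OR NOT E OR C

A=true; B=true; C=true; D=true; E=false; F=true; G=false

Case D = true:
The clause (F) is unit, so F = true.
Case A = true:
Case G = false:
The clause (C) is unit, so C = true.
The clause (B) is unit, so B = true.
The clause (NOT E) is unit, so E = false.
All clauses are satisfied.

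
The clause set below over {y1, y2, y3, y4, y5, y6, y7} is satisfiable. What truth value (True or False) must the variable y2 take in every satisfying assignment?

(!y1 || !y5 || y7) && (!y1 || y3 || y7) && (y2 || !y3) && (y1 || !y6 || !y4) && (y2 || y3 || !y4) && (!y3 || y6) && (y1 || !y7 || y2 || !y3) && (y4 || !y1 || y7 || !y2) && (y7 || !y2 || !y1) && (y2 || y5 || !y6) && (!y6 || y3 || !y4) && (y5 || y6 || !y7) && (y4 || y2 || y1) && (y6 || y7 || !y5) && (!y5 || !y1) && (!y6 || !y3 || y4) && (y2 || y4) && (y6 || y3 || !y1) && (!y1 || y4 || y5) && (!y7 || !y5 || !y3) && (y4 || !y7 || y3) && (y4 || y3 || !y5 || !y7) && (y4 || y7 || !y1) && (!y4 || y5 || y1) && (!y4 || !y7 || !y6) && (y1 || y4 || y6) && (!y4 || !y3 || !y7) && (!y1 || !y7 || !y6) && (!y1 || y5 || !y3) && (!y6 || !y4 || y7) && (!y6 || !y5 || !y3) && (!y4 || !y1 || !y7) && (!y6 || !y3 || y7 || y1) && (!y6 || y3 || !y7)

True

Suppose y2 = false.
The clause (!y3) is unit, so y3 = false.
The clause (!y4) is unit, so y4 = false.
Now (y4) is unsatisfied and unit — conflict.
So every satisfying assignment has y2 = True.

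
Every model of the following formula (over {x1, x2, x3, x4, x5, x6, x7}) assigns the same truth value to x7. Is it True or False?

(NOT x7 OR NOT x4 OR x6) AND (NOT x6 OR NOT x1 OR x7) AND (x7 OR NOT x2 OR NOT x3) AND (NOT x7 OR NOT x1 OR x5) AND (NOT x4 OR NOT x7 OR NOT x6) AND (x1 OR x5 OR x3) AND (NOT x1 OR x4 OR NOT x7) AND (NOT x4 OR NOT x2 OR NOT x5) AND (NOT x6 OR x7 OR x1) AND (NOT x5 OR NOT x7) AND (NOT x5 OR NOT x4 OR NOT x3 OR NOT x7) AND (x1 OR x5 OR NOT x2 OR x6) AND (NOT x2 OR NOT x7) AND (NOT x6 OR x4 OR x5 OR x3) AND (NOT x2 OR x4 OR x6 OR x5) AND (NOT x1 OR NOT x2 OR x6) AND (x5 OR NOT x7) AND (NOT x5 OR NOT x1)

Suppose x7 = true.
Unit clause (NOT x5) forces x5 = false.
But (x5) is also a unit clause — contradiction.
So every satisfying assignment has x7 = False.

False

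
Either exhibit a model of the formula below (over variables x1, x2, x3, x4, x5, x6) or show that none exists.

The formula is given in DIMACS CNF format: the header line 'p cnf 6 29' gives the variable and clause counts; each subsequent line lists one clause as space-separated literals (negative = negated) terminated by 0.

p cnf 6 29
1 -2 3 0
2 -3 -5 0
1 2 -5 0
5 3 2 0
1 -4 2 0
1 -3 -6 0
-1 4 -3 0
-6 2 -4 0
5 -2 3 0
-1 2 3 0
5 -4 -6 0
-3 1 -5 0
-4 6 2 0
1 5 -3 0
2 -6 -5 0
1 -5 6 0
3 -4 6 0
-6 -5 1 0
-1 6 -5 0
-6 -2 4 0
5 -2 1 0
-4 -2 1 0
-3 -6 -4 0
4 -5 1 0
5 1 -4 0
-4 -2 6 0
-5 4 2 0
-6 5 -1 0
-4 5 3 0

Try x1 = True.
Try x4 = True.
Try x6 = True.
(x2) alone gives x2 = True.
(x5) alone gives x5 = True.
(¬x3) alone gives x3 = False.
Every clause now holds.

x1: True, x2: True, x3: False, x4: True, x5: True, x6: True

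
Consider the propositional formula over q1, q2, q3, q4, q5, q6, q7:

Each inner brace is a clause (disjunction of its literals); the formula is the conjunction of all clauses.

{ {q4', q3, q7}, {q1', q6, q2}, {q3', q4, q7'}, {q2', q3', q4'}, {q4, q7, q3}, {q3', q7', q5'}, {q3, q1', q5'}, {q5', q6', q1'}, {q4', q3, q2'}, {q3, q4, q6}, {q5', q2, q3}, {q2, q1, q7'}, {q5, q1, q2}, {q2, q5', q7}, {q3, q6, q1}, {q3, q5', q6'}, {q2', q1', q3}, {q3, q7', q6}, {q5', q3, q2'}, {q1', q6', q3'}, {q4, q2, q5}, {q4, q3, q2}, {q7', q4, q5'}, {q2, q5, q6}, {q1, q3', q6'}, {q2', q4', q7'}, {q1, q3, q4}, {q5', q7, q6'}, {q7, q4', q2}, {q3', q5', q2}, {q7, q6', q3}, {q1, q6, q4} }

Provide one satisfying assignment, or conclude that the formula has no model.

Case q4 = 0:
Case q3 = 1:
Unit clause (q7') forces q7 = 0.
Case q2 = 1:
Case q1 = 1:
Unit clause (q6') forces q6 = 0.
No clause remains; q5 is free.

q1=1,  q2=1,  q3=1,  q4=0,  q5=1,  q6=0,  q7=0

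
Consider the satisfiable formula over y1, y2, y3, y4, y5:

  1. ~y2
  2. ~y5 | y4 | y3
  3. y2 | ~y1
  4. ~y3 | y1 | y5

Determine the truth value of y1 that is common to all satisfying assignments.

False

Suppose y1 = 1.
Unit clause (~y2) forces y2 = 0.
Now (y2) is unsatisfied and unit — conflict.
So every satisfying assignment has y1 = False.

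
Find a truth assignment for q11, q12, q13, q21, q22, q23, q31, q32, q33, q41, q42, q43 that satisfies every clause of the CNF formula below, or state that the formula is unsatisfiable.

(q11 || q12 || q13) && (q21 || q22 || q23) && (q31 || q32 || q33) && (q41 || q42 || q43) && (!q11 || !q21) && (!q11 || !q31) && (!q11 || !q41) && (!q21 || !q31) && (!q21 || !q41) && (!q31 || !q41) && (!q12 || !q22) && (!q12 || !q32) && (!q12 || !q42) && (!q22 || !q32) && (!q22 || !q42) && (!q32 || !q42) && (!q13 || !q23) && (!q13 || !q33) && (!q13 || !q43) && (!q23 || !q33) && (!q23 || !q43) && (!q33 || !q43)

UNSATISFIABLE

Suppose q11 = false.
Suppose q12 = true.
From the singleton clause (!q22), q22 = false.
From the singleton clause (!q32), q32 = false.
From the singleton clause (!q42), q42 = false.
Suppose q21 = true.
From the singleton clause (!q31), q31 = false.
From the singleton clause (q33), q33 = true.
From the singleton clause (!q41), q41 = false.
From the singleton clause (q43), q43 = true.
But (!q43) is also a unit clause — contradiction.
That branch fails; take q21 = false instead.
From the singleton clause (q23), q23 = true.
From the singleton clause (!q13), q13 = false.
From the singleton clause (!q33), q33 = false.
From the singleton clause (q31), q31 = true.
From the singleton clause (!q41), q41 = false.
From the singleton clause (q43), q43 = true.
But (!q43) is also a unit clause — contradiction.
Neither q21 = true nor q21 = false works.
That branch fails; take q12 = false instead.
From the singleton clause (q13), q13 = true.
From the singleton clause (!q23), q23 = false.
From the singleton clause (!q33), q33 = false.
From the singleton clause (!q43), q43 = false.
Suppose q21 = true.
From the singleton clause (!q31), q31 = false.
From the singleton clause (q32), q32 = true.
From the singleton clause (!q41), q41 = false.
From the singleton clause (q42), q42 = true.
But (!q42) is also a unit clause — contradiction.
That branch fails; take q21 = false instead.
From the singleton clause (q22), q22 = true.
From the singleton clause (!q32), q32 = false.
From the singleton clause (q31), q31 = true.
From the singleton clause (!q41), q41 = false.
From the singleton clause (q42), q42 = true.
But (!q42) is also a unit clause — contradiction.
Neither q21 = true nor q21 = false works.
Neither q12 = true nor q12 = false works.
That branch fails; take q11 = true instead.
From the singleton clause (!q21), q21 = false.
From the singleton clause (!q31), q31 = false.
From the singleton clause (!q41), q41 = false.
Suppose q22 = true.
From the singleton clause (!q12), q12 = false.
From the singleton clause (!q32), q32 = false.
From the singleton clause (q33), q33 = true.
From the singleton clause (!q42), q42 = false.
From the singleton clause (q43), q43 = true.
But (!q43) is also a unit clause — contradiction.
That branch fails; take q22 = false instead.
From the singleton clause (q23), q23 = true.
From the singleton clause (!q13), q13 = false.
From the singleton clause (!q33), q33 = false.
From the singleton clause (q32), q32 = true.
From the singleton clause (!q12), q12 = false.
From the singleton clause (!q42), q42 = false.
From the singleton clause (q43), q43 = true.
But (!q43) is also a unit clause — contradiction.
Neither q22 = true nor q22 = false works.
Neither q11 = true nor q11 = false works.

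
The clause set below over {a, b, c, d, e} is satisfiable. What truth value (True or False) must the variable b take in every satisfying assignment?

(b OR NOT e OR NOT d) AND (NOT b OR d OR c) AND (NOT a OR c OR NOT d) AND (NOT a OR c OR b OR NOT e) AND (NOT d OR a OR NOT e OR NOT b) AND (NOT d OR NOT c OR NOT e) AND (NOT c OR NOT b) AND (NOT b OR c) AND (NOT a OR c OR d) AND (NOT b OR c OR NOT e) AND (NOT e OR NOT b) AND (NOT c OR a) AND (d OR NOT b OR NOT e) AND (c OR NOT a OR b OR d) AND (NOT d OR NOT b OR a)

False

Suppose b = true.
(NOT c) alone gives c = false.
Now (c) is unsatisfied and unit — conflict.
So every satisfying assignment has b = False.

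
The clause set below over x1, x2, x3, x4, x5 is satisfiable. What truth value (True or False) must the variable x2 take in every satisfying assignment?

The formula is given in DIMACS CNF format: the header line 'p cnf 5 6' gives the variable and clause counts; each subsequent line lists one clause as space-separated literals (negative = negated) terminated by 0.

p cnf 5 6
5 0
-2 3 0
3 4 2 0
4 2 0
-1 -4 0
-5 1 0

True

Suppose x2 = False.
(x5) alone gives x5 = True.
(x4) alone gives x4 = True.
(¬x1) alone gives x1 = False.
Now (x1) is unsatisfied and unit — conflict.
So every satisfying assignment has x2 = True.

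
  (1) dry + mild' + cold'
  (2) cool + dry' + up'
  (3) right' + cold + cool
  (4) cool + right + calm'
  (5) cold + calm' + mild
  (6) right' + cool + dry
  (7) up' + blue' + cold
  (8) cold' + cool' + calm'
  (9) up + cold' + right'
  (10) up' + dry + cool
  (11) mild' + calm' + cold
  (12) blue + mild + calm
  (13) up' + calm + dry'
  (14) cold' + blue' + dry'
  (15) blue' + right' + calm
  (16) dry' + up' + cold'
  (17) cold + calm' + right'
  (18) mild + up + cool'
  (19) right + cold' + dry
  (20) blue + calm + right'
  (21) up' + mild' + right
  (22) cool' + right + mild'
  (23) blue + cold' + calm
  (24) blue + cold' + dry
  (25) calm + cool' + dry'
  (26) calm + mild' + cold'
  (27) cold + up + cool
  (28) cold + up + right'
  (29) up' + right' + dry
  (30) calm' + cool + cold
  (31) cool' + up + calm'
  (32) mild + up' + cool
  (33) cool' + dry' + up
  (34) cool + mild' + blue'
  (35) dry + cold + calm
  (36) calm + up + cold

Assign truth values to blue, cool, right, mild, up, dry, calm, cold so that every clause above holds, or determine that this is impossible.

Try dry = 1.
Try cool = 1.
From the singleton clause (calm), calm = 1.
From the singleton clause (cold'), cold = 0.
From the singleton clause (mild), mild = 1.
That conflicts with the unit clause (mild').
So cool must be the other value — set cool = 0.
From the singleton clause (up'), up = 0.
From the singleton clause (cold), cold = 1.
From the singleton clause (right'), right = 0.
From the singleton clause (calm'), calm = 0.
From the singleton clause (blue'), blue = 0.
That conflicts with the unit clause (blue).
Both values of cool lead to a conflict.
So dry must be the other value — set dry = 0.
Try mild = 0.
Try cold = 1.
From the singleton clause (right), right = 1.
From the singleton clause (cool), cool = 1.
From the singleton clause (calm'), calm = 0.
From the singleton clause (up), up = 1.
That conflicts with the unit clause (up').
So cold must be the other value — set cold = 0.
From the singleton clause (calm'), calm = 0.
That conflicts with the unit clause (calm).
Both values of cold lead to a conflict.
So mild must be the other value — set mild = 1.
From the singleton clause (cold'), cold = 0.
From the singleton clause (calm'), calm = 0.
That conflicts with the unit clause (calm).
Both values of mild lead to a conflict.
Both values of dry lead to a conflict.

UNSATISFIABLE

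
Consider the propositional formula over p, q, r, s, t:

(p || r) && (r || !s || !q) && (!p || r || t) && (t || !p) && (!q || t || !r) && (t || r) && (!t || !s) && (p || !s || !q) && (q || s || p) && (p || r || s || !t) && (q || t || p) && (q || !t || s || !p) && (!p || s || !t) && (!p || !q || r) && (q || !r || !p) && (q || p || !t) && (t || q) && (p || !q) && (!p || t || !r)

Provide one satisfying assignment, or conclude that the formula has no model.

Try p = true.
(t) alone gives t = true.
(!s) alone gives s = false.
But (s) is also a unit clause — contradiction.
Undo p and try p = false.
(r) alone gives r = true.
(!q) alone gives q = false.
(s) alone gives s = true.
(!t) alone gives t = false.
But (t) is also a unit clause — contradiction.
Neither p = true nor p = false works.

UNSATISFIABLE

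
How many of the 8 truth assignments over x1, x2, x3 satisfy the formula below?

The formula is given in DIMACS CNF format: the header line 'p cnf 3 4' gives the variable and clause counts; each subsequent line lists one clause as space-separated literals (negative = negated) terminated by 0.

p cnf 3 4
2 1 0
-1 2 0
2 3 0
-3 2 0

There are 2^3 = 8 truth assignments over (x1, x2, x3).
Check each against the 4 clauses (columns in the order x1, x2, x3):
  F F F  ✗ fails (x2 ∨ x1)
  F F T  ✗ fails (x2 ∨ x1)
  F T F  ✓ satisfies all
  F T T  ✓ satisfies all
  T F F  ✗ fails (¬x1 ∨ x2)
  T F T  ✗ fails (¬x1 ∨ x2)
  T T F  ✓ satisfies all
  T T T  ✓ satisfies all
4 of the 8 rows are models.

4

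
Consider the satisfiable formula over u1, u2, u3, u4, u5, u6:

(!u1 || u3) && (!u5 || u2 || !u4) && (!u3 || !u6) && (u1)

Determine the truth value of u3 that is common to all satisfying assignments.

True

Suppose u3 = false.
From the singleton clause (!u1), u1 = false.
Now (u1) is unsatisfied and unit — conflict.
So every satisfying assignment has u3 = True.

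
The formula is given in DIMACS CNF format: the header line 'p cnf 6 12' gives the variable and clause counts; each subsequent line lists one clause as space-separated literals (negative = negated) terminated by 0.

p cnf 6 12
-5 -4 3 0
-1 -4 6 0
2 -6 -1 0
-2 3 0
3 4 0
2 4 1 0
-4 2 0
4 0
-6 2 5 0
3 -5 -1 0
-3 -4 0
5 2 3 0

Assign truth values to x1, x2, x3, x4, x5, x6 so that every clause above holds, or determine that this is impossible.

From the singleton clause (x4), x4 = True.
From the singleton clause (x2), x2 = True.
From the singleton clause (x3), x3 = True.
That conflicts with the unit clause (¬x3).

UNSATISFIABLE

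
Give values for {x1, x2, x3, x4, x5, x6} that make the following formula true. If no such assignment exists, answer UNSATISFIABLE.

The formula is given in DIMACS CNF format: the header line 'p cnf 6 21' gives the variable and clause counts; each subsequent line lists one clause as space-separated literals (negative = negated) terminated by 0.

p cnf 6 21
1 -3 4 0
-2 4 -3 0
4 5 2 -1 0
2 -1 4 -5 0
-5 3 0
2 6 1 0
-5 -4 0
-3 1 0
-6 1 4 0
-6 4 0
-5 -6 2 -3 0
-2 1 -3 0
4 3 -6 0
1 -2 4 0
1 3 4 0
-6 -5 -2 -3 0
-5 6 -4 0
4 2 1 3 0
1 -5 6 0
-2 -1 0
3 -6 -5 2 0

Try x5 = False.
Try x3 = True.
Unit clause (x1) forces x1 = True.
Unit clause (¬x2) forces x2 = False.
Unit clause (x4) forces x4 = True.
All clauses hold; x6 can take either value.

x1=True, x2=False, x3=True, x4=True, x5=False, x6=False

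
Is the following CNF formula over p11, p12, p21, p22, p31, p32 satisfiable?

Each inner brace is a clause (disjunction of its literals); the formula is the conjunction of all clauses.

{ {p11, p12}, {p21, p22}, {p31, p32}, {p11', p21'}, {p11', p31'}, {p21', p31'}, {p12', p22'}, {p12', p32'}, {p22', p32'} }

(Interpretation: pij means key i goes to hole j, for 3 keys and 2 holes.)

No

Case p11 = 1:
Unit clause (p21') forces p21 = 0.
Unit clause (p22) forces p22 = 1.
Unit clause (p31') forces p31 = 0.
Unit clause (p32) forces p32 = 1.
That conflicts with the unit clause (p32').
That branch fails; take p11 = 0 instead.
Unit clause (p12) forces p12 = 1.
Unit clause (p22') forces p22 = 0.
Unit clause (p21) forces p21 = 1.
Unit clause (p31') forces p31 = 0.
Unit clause (p32) forces p32 = 1.
That conflicts with the unit clause (p32').
Either choice for p11 ends in contradiction.
No assignment satisfies every clause.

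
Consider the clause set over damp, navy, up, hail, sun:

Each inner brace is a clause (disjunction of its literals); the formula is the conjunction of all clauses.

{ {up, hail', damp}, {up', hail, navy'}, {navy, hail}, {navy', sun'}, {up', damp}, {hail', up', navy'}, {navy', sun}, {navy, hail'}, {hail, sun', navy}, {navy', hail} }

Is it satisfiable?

Try navy = 1.
(sun') alone gives sun = 0.
But (sun) is also a unit clause — contradiction.
Undo navy and try navy = 0.
(hail) alone gives hail = 1.
But (hail') is also a unit clause — contradiction.
Both values of navy lead to a conflict.
No assignment satisfies every clause.

No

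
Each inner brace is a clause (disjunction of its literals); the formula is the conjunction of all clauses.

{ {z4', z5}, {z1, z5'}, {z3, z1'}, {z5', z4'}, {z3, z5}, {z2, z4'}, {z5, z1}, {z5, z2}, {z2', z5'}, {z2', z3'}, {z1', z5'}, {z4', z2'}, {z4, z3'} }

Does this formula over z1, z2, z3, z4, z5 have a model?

Unsatisfiable

Branch on z4: set z4 = 0.
The clause (z3') is unit, so z3 = 0.
The clause (z1') is unit, so z1 = 0.
The clause (z5') is unit, so z5 = 0.
But (z5) is also a unit clause — contradiction.
Undo z4 and try z4 = 1.
The clause (z5) is unit, so z5 = 1.
But (z5') is also a unit clause — contradiction.
Either choice for z4 ends in contradiction.
No assignment satisfies every clause.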